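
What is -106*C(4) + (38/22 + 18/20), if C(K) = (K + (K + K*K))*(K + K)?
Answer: -2238431/110 ≈ -20349.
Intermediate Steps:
C(K) = 2*K*(K² + 2*K) (C(K) = (K + (K + K²))*(2*K) = (K² + 2*K)*(2*K) = 2*K*(K² + 2*K))
-106*C(4) + (38/22 + 18/20) = -212*4²*(2 + 4) + (38/22 + 18/20) = -212*16*6 + (38*(1/22) + 18*(1/20)) = -106*192 + (19/11 + 9/10) = -20352 + 289/110 = -2238431/110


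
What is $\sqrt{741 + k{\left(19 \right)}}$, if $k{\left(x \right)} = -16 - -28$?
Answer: $\sqrt{753} \approx 27.441$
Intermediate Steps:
$k{\left(x \right)} = 12$ ($k{\left(x \right)} = -16 + 28 = 12$)
$\sqrt{741 + k{\left(19 \right)}} = \sqrt{741 + 12} = \sqrt{753}$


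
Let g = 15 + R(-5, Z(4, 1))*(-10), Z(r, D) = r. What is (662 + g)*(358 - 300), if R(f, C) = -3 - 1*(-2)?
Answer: 39846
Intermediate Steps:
R(f, C) = -1 (R(f, C) = -3 + 2 = -1)
g = 25 (g = 15 - 1*(-10) = 15 + 10 = 25)
(662 + g)*(358 - 300) = (662 + 25)*(358 - 300) = 687*58 = 39846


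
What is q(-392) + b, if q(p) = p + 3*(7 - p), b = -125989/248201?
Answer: 199675816/248201 ≈ 804.49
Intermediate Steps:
b = -125989/248201 (b = -125989*1/248201 = -125989/248201 ≈ -0.50761)
q(p) = 21 - 2*p (q(p) = p + (21 - 3*p) = 21 - 2*p)
q(-392) + b = (21 - 2*(-392)) - 125989/248201 = (21 + 784) - 125989/248201 = 805 - 125989/248201 = 199675816/248201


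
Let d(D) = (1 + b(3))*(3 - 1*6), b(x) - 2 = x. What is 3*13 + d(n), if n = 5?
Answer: 21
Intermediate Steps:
b(x) = 2 + x
d(D) = -18 (d(D) = (1 + (2 + 3))*(3 - 1*6) = (1 + 5)*(3 - 6) = 6*(-3) = -18)
3*13 + d(n) = 3*13 - 18 = 39 - 18 = 21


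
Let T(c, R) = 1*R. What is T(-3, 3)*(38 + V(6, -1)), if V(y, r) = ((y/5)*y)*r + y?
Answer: 552/5 ≈ 110.40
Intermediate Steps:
T(c, R) = R
V(y, r) = y + r*y**2/5 (V(y, r) = ((y*(1/5))*y)*r + y = ((y/5)*y)*r + y = (y**2/5)*r + y = r*y**2/5 + y = y + r*y**2/5)
T(-3, 3)*(38 + V(6, -1)) = 3*(38 + (1/5)*6*(5 - 1*6)) = 3*(38 + (1/5)*6*(5 - 6)) = 3*(38 + (1/5)*6*(-1)) = 3*(38 - 6/5) = 3*(184/5) = 552/5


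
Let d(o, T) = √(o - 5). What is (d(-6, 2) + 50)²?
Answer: (50 + I*√11)² ≈ 2489.0 + 331.66*I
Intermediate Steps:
d(o, T) = √(-5 + o)
(d(-6, 2) + 50)² = (√(-5 - 6) + 50)² = (√(-11) + 50)² = (I*√11 + 50)² = (50 + I*√11)²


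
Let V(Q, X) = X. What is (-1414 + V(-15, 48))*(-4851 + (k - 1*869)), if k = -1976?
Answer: 10512736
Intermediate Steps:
(-1414 + V(-15, 48))*(-4851 + (k - 1*869)) = (-1414 + 48)*(-4851 + (-1976 - 1*869)) = -1366*(-4851 + (-1976 - 869)) = -1366*(-4851 - 2845) = -1366*(-7696) = 10512736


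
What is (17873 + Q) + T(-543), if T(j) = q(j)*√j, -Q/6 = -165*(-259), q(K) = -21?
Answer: -238537 - 21*I*√543 ≈ -2.3854e+5 - 489.35*I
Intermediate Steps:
Q = -256410 (Q = -(-990)*(-259) = -6*42735 = -256410)
T(j) = -21*√j
(17873 + Q) + T(-543) = (17873 - 256410) - 21*I*√543 = -238537 - 21*I*√543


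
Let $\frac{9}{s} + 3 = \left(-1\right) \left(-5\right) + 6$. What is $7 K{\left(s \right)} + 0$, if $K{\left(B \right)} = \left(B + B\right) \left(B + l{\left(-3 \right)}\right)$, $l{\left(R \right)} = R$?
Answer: $- \frac{945}{32} \approx -29.531$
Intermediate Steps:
$s = \frac{9}{8}$ ($s = \frac{9}{-3 + \left(\left(-1\right) \left(-5\right) + 6\right)} = \frac{9}{-3 + \left(5 + 6\right)} = \frac{9}{-3 + 11} = \frac{9}{8} \approx 1.125$)
$K{\left(B \right)} = 2 B \left(-3 + B\right)$ ($K{\left(B \right)} = \left(B + B\right) \left(B - 3\right) = 2 B \left(-3 + B\right)$)
$7 K{\left(s \right)} + 0 = 7 \cdot 2 \cdot \frac{9}{8} \left(-3 + \frac{9}{8}\right) + 0 = 7 \cdot 2 \cdot \frac{9}{8} \left(- \frac{15}{8}\right) + 0 = 7 \left(- \frac{135}{32}\right) + 0 = - \frac{945}{32} + 0 = - \frac{945}{32}$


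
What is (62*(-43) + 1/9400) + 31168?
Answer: 267918801/9400 ≈ 28502.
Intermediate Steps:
(62*(-43) + 1/9400) + 31168 = (-2666 + 1/9400) + 31168 = -25060399/9400 + 31168 = 267918801/9400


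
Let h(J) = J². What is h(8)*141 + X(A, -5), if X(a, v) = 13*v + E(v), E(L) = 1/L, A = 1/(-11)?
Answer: 44794/5 ≈ 8958.8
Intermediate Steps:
A = -1/11 ≈ -0.090909
E(L) = 1/L
X(a, v) = 1/v + 13*v (X(a, v) = 13*v + 1/v = 1/v + 13*v)
h(8)*141 + X(A, -5) = 8²*141 + (1/(-5) + 13*(-5)) = 64*141 + (-⅕ - 65) = 9024 - 326/5 = 44794/5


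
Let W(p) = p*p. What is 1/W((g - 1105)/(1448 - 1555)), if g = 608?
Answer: 11449/247009 ≈ 0.046351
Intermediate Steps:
W(p) = p²
1/W((g - 1105)/(1448 - 1555)) = 1/(((608 - 1105)/(1448 - 1555))²) = 1/((-497/(-107))²) = 1/((-497*(-1/107))²) = 1/((497/107)²) = 1/(247009/11449) = 11449/247009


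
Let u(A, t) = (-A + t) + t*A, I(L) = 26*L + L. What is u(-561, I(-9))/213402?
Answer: 45547/71134 ≈ 0.64030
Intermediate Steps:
I(L) = 27*L
u(A, t) = t - A + A*t (u(A, t) = (t - A) + A*t = t - A + A*t)
u(-561, I(-9))/213402 = (27*(-9) - 1*(-561) - 15147*(-9))/213402 = (-243 + 561 - 561*(-243))*(1/213402) = (-243 + 561 + 136323)*(1/213402) = 136641*(1/213402) = 45547/71134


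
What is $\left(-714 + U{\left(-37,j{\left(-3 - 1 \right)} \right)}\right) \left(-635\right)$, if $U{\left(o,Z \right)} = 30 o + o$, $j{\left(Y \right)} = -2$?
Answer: $1181735$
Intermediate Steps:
$U{\left(o,Z \right)} = 31 o$
$\left(-714 + U{\left(-37,j{\left(-3 - 1 \right)} \right)}\right) \left(-635\right) = \left(-714 + 31 \left(-37\right)\right) \left(-635\right) = \left(-714 - 1147\right) \left(-635\right) = \left(-1861\right) \left(-635\right) = 1181735$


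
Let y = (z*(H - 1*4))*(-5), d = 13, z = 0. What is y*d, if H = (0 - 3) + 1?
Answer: 0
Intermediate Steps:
H = -2 (H = -3 + 1 = -2)
y = 0 (y = (0*(-2 - 1*4))*(-5) = (0*(-2 - 4))*(-5) = (0*(-6))*(-5) = 0*(-5) = 0)
y*d = 0*13 = 0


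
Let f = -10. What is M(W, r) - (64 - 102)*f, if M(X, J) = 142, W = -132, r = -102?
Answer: -238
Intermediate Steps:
M(W, r) - (64 - 102)*f = 142 - (64 - 102)*(-10) = 142 - (-38)*(-10) = 142 - 1*380 = 142 - 380 = -238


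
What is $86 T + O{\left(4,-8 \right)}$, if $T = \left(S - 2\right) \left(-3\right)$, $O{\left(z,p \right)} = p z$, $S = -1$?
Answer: $742$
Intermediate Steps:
$T = 9$ ($T = \left(-1 - 2\right) \left(-3\right) = \left(-3\right) \left(-3\right) = 9$)
$86 T + O{\left(4,-8 \right)} = 86 \cdot 9 - 32 = 774 - 32 = 742$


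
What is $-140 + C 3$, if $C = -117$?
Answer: $-491$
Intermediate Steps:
$-140 + C 3 = -140 - 351 = -491$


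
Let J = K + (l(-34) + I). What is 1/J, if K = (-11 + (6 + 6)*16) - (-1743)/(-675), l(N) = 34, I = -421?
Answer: -225/46931 ≈ -0.0047943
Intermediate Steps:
K = 40144/225 (K = (-11 + 12*16) - (-1743)*(-1)/675 = (-11 + 192) - 1*581/225 = 181 - 581/225 = 40144/225 ≈ 178.42)
J = -46931/225 (J = 40144/225 + (34 - 421) = 40144/225 - 387 = -46931/225 ≈ -208.58)
1/J = 1/(-46931/225) = -225/46931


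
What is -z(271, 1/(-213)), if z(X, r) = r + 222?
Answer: -47285/213 ≈ -222.00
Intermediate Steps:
z(X, r) = 222 + r
-z(271, 1/(-213)) = -(222 + 1/(-213)) = -(222 - 1/213) = -1*47285/213 = -47285/213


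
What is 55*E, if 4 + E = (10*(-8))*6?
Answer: -26620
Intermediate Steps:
E = -484 (E = -4 + (10*(-8))*6 = -4 - 80*6 = -4 - 480 = -484)
55*E = 55*(-484) = -26620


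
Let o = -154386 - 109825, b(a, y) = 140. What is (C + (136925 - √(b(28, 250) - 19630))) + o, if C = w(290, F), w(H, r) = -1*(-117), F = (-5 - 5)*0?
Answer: -127169 - I*√19490 ≈ -1.2717e+5 - 139.61*I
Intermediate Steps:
F = 0 (F = -10*0 = 0)
w(H, r) = 117
o = -264211
C = 117
(C + (136925 - √(b(28, 250) - 19630))) + o = (117 + (136925 - √(140 - 19630))) - 264211 = (117 + (136925 - √(-19490))) - 264211 = (117 + (136925 - I*√19490)) - 264211 = (137042 - I*√19490) - 264211 = -127169 - I*√19490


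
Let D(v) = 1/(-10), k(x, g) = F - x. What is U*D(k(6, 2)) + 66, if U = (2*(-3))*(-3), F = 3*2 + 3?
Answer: 321/5 ≈ 64.200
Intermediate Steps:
F = 9 (F = 6 + 3 = 9)
k(x, g) = 9 - x
D(v) = -⅒
U = 18 (U = -6*(-3) = 18)
U*D(k(6, 2)) + 66 = 18*(-⅒) + 66 = -9/5 + 66 = 321/5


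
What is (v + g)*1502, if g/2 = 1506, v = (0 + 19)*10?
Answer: 4809404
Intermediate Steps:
v = 190 (v = 19*10 = 190)
g = 3012 (g = 2*1506 = 3012)
(v + g)*1502 = (190 + 3012)*1502 = 3202*1502 = 4809404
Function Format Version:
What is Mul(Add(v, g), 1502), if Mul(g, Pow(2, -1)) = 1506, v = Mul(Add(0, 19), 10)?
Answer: 4809404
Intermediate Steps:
v = 190 (v = Mul(19, 10) = 190)
g = 3012 (g = Mul(2, 1506) = 3012)
Mul(Add(v, g), 1502) = Mul(Add(190, 3012), 1502) = Mul(3202, 1502) = 4809404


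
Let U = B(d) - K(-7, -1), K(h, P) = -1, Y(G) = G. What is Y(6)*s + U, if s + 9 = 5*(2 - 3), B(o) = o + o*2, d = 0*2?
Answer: -83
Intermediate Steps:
d = 0
B(o) = 3*o (B(o) = o + 2*o = 3*o)
U = 1 (U = 3*0 - 1*(-1) = 0 + 1 = 1)
s = -14 (s = -9 + 5*(2 - 3) = -9 + 5*(-1) = -9 - 5 = -14)
Y(6)*s + U = 6*(-14) + 1 = -84 + 1 = -83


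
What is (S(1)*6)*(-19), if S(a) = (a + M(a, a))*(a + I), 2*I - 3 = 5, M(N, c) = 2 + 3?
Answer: -3420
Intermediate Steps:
M(N, c) = 5
I = 4 (I = 3/2 + (1/2)*5 = 3/2 + 5/2 = 4)
S(a) = (4 + a)*(5 + a) (S(a) = (a + 5)*(a + 4) = (5 + a)*(4 + a) = (4 + a)*(5 + a))
(S(1)*6)*(-19) = ((20 + 1**2 + 9*1)*6)*(-19) = ((20 + 1 + 9)*6)*(-19) = (30*6)*(-19) = 180*(-19) = -3420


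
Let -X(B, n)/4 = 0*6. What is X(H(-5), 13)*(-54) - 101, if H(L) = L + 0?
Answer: -101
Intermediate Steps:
H(L) = L
X(B, n) = 0 (X(B, n) = -0*6 = -4*0 = 0)
X(H(-5), 13)*(-54) - 101 = 0*(-54) - 101 = 0 - 101 = -101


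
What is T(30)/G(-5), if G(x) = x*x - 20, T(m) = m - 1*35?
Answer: -1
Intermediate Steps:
T(m) = -35 + m (T(m) = m - 35 = -35 + m)
G(x) = -20 + x² (G(x) = x² - 20 = -20 + x²)
T(30)/G(-5) = (-35 + 30)/(-20 + (-5)²) = -5/(-20 + 25) = -5/5 = -5*⅕ = -1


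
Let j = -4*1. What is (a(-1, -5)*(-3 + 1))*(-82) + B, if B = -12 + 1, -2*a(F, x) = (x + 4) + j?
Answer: 399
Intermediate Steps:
j = -4
a(F, x) = -x/2 (a(F, x) = -((x + 4) - 4)/2 = -((4 + x) - 4)/2 = -x/2)
B = -11
(a(-1, -5)*(-3 + 1))*(-82) + B = ((-1/2*(-5))*(-3 + 1))*(-82) - 11 = ((5/2)*(-2))*(-82) - 11 = -5*(-82) - 11 = 410 - 11 = 399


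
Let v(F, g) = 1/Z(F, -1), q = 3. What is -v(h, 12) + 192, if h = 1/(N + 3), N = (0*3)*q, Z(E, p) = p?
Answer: 193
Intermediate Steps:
N = 0 (N = (0*3)*3 = 0*3 = 0)
h = 1/3 (h = 1/(0 + 3) = 1/3 ≈ 0.33333)
v(F, g) = -1 (v(F, g) = 1/(-1) = -1)
-v(h, 12) + 192 = -1*(-1) + 192 = 1 + 192 = 193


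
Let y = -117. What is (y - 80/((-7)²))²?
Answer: 33790969/2401 ≈ 14074.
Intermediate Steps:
(y - 80/((-7)²))² = (-117 - 80/((-7)²))² = (-117 - 80/49)² = (-5813/49)² = 33790969/2401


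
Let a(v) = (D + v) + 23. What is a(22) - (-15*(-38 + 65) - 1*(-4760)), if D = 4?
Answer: -4306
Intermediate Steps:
a(v) = 27 + v (a(v) = (4 + v) + 23 = 27 + v)
a(22) - (-15*(-38 + 65) - 1*(-4760)) = (27 + 22) - (-15*(-38 + 65) - 1*(-4760)) = 49 - (-15*27 + 4760) = 49 - (-405 + 4760) = 49 - 1*4355 = 49 - 4355 = -4306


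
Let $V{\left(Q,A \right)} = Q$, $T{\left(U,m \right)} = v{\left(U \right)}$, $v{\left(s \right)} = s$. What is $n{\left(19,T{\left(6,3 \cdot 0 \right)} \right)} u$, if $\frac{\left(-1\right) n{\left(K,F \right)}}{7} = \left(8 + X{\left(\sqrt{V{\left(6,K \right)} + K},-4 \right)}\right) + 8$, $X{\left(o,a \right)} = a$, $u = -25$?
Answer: $2100$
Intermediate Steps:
$T{\left(U,m \right)} = U$
$n{\left(K,F \right)} = -84$ ($n{\left(K,F \right)} = - 7 \left(\left(8 - 4\right) + 8\right) = - 7 \left(4 + 8\right) = \left(-7\right) 12 = -84$)
$n{\left(19,T{\left(6,3 \cdot 0 \right)} \right)} u = \left(-84\right) \left(-25\right) = 2100$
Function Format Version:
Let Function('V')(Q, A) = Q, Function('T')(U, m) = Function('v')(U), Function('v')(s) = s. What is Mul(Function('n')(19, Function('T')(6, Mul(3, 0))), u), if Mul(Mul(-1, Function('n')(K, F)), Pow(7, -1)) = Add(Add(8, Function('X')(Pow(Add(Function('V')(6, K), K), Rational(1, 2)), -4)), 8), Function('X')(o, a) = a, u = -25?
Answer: 2100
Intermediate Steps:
Function('T')(U, m) = U
Function('n')(K, F) = -84 (Function('n')(K, F) = Mul(-7, Add(Add(8, -4), 8)) = Mul(-7, Add(4, 8)) = Mul(-7, 12) = -84)
Mul(Function('n')(19, Function('T')(6, Mul(3, 0))), u) = Mul(-84, -25) = 2100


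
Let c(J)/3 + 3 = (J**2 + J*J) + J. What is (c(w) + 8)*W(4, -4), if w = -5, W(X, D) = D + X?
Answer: 0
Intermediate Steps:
c(J) = -9 + 3*J + 6*J**2 (c(J) = -9 + 3*((J**2 + J*J) + J) = -9 + 3*((J**2 + J**2) + J) = -9 + 3*(2*J**2 + J) = -9 + 3*(J + 2*J**2) = -9 + (3*J + 6*J**2) = -9 + 3*J + 6*J**2)
(c(w) + 8)*W(4, -4) = ((-9 + 3*(-5) + 6*(-5)**2) + 8)*(-4 + 4) = ((-9 - 15 + 6*25) + 8)*0 = ((-9 - 15 + 150) + 8)*0 = (126 + 8)*0 = 134*0 = 0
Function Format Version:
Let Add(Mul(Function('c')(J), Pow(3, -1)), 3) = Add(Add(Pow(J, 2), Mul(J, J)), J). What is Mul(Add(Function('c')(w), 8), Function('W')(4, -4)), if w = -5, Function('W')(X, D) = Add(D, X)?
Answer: 0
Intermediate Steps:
Function('c')(J) = Add(-9, Mul(3, J), Mul(6, Pow(J, 2))) (Function('c')(J) = Add(-9, Mul(3, Add(Add(Pow(J, 2), Mul(J, J)), J))) = Add(-9, Mul(3, Add(Add(Pow(J, 2), Pow(J, 2)), J))) = Add(-9, Mul(3, Add(Mul(2, Pow(J, 2)), J))) = Add(-9, Mul(3, Add(J, Mul(2, Pow(J, 2))))) = Add(-9, Add(Mul(3, J), Mul(6, Pow(J, 2)))) = Add(-9, Mul(3, J), Mul(6, Pow(J, 2))))
Mul(Add(Function('c')(w), 8), Function('W')(4, -4)) = Mul(Add(Add(-9, Mul(3, -5), Mul(6, Pow(-5, 2))), 8), Add(-4, 4)) = Mul(Add(Add(-9, -15, Mul(6, 25)), 8), 0) = Mul(Add(Add(-9, -15, 150), 8), 0) = Mul(Add(126, 8), 0) = Mul(134, 0) = 0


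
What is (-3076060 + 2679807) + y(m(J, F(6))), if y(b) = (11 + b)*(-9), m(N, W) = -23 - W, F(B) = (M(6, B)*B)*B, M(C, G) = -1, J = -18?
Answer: -396469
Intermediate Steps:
F(B) = -B**2 (F(B) = (-B)*B = -B**2)
y(b) = -99 - 9*b
(-3076060 + 2679807) + y(m(J, F(6))) = (-3076060 + 2679807) + (-99 - 9*(-23 - (-1)*6**2)) = -396253 + (-99 - 9*(-23 - (-1)*36)) = -396253 + (-99 - 9*(-23 - 1*(-36))) = -396253 + (-99 - 9*(-23 + 36)) = -396253 + (-99 - 9*13) = -396253 + (-99 - 117) = -396253 - 216 = -396469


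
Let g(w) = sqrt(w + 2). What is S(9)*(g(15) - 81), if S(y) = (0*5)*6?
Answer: 0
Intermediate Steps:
S(y) = 0 (S(y) = 0*6 = 0)
g(w) = sqrt(2 + w)
S(9)*(g(15) - 81) = 0*(sqrt(2 + 15) - 81) = 0*(sqrt(17) - 81) = 0*(-81 + sqrt(17)) = 0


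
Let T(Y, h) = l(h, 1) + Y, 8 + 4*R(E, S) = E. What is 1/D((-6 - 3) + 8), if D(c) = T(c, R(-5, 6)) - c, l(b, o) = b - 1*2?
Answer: -4/21 ≈ -0.19048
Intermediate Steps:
l(b, o) = -2 + b (l(b, o) = b - 2 = -2 + b)
R(E, S) = -2 + E/4
T(Y, h) = -2 + Y + h (T(Y, h) = (-2 + h) + Y = -2 + Y + h)
D(c) = -21/4 (D(c) = (-2 + c + (-2 + (1/4)*(-5))) - c = (-2 + c + (-2 - 5/4)) - c = (-2 + c - 13/4) - c = (-21/4 + c) - c = -21/4)
1/D((-6 - 3) + 8) = 1/(-21/4) = -4/21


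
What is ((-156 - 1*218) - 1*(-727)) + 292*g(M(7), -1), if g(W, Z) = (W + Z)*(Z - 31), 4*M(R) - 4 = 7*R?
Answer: -114111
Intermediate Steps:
M(R) = 1 + 7*R/4 (M(R) = 1 + (7*R)/4 = 1 + 7*R/4)
g(W, Z) = (-31 + Z)*(W + Z) (g(W, Z) = (W + Z)*(-31 + Z) = (-31 + Z)*(W + Z))
((-156 - 1*218) - 1*(-727)) + 292*g(M(7), -1) = ((-156 - 1*218) - 1*(-727)) + 292*((-1)**2 - 31*(1 + (7/4)*7) - 31*(-1) + (1 + (7/4)*7)*(-1)) = ((-156 - 218) + 727) + 292*(1 - 31*(1 + 49/4) + 31 + (1 + 49/4)*(-1)) = (-374 + 727) + 292*(1 - 31*53/4 + 31 + (53/4)*(-1)) = 353 + 292*(1 - 1643/4 + 31 - 53/4) = 353 + 292*(-392) = 353 - 114464 = -114111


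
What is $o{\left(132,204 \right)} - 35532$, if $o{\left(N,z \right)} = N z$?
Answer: $-8604$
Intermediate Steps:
$o{\left(132,204 \right)} - 35532 = 132 \cdot 204 - 35532 = 26928 - 35532 = -8604$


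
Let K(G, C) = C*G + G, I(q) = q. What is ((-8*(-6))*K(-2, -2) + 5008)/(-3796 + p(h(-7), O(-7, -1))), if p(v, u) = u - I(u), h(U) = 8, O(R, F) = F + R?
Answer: -1276/949 ≈ -1.3446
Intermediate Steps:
K(G, C) = G + C*G
p(v, u) = 0 (p(v, u) = u - u = 0)
((-8*(-6))*K(-2, -2) + 5008)/(-3796 + p(h(-7), O(-7, -1))) = ((-8*(-6))*(-2*(1 - 2)) + 5008)/(-3796 + 0) = (48*(-2*(-1)) + 5008)/(-3796) = (48*2 + 5008)*(-1/3796) = (96 + 5008)*(-1/3796) = 5104*(-1/3796) = -1276/949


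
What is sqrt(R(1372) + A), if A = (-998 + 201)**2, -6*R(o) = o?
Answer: sqrt(5714823)/3 ≈ 796.86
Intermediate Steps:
R(o) = -o/6
A = 635209 (A = (-797)**2 = 635209)
sqrt(R(1372) + A) = sqrt(-1/6*1372 + 635209) = sqrt(-686/3 + 635209) = sqrt(1904941/3) = sqrt(5714823)/3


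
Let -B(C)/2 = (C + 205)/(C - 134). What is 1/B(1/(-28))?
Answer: 1251/3826 ≈ 0.32697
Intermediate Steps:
B(C) = -2*(205 + C)/(-134 + C) (B(C) = -2*(C + 205)/(C - 134) = -2*(205 + C)/(-134 + C))
1/B(1/(-28)) = 1/(2*(-205 - 1/(-28))/(-134 + 1/(-28))) = 1/(2*(-205 - 1*(-1/28))/(-134 - 1/28)) = 1/(2*(-205 + 1/28)/(-3753/28)) = 1/(2*(-28/3753)*(-5739/28)) = 1/(3826/1251) = 1251/3826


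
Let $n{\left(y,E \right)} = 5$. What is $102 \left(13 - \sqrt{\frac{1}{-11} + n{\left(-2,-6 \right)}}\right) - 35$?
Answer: $1291 - \frac{306 \sqrt{66}}{11} \approx 1065.0$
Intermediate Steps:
$102 \left(13 - \sqrt{\frac{1}{-11} + n{\left(-2,-6 \right)}}\right) - 35 = 102 \left(13 - \sqrt{\frac{1}{-11} + 5}\right) - 35 = 102 \left(13 - \sqrt{- \frac{1}{11} + 5}\right) - 35 = 102 \left(13 - \sqrt{\frac{54}{11}}\right) - 35 = 102 \left(13 - \frac{3 \sqrt{66}}{11}\right) - 35 = \left(1326 - \frac{306 \sqrt{66}}{11}\right) - 35 = 1291 - \frac{306 \sqrt{66}}{11}$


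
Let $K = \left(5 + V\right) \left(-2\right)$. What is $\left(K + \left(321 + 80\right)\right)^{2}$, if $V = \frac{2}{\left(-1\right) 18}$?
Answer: $\frac{12397441}{81} \approx 1.5305 \cdot 10^{5}$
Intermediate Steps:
$V = - \frac{1}{9}$ ($V = \frac{2}{-18} = 2 \left(- \frac{1}{18}\right) = - \frac{1}{9} \approx -0.11111$)
$K = - \frac{88}{9}$ ($K = \left(5 - \frac{1}{9}\right) \left(-2\right) = \frac{44}{9} \left(-2\right) = - \frac{88}{9} \approx -9.7778$)
$\left(K + \left(321 + 80\right)\right)^{2} = \left(- \frac{88}{9} + \left(321 + 80\right)\right)^{2} = \left(- \frac{88}{9} + 401\right)^{2} = \left(\frac{3521}{9}\right)^{2} = \frac{12397441}{81}$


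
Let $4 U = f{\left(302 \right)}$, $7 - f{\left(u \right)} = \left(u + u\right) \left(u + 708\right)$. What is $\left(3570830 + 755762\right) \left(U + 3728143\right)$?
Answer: $15470312704272$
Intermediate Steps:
$f{\left(u \right)} = 7 - 2 u \left(708 + u\right)$ ($f{\left(u \right)} = 7 - \left(u + u\right) \left(u + 708\right) = 7 - 2 u \left(708 + u\right)$)
$U = - \frac{610033}{4}$ ($U = \frac{7 - 427632 - 2 \cdot 302^{2}}{4} = \frac{7 - 427632 - 182408}{4} = \frac{1}{4} \left(-610033\right) = - \frac{610033}{4} \approx -1.5251 \cdot 10^{5}$)
$\left(3570830 + 755762\right) \left(U + 3728143\right) = \left(3570830 + 755762\right) \left(- \frac{610033}{4} + 3728143\right) = 4326592 \cdot \frac{14302539}{4} = 15470312704272$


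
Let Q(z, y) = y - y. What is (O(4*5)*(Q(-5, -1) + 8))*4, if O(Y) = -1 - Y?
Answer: -672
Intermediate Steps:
Q(z, y) = 0
(O(4*5)*(Q(-5, -1) + 8))*4 = ((-1 - 4*5)*(0 + 8))*4 = ((-1 - 1*20)*8)*4 = ((-1 - 20)*8)*4 = -21*8*4 = -168*4 = -672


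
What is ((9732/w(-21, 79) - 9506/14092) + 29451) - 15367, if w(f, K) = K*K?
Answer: 619369935423/43974086 ≈ 14085.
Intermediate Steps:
w(f, K) = K**2
((9732/w(-21, 79) - 9506/14092) + 29451) - 15367 = ((9732/(79**2) - 9506/14092) + 29451) - 15367 = ((9732/6241 - 9506*1/14092) + 29451) - 15367 = ((9732*(1/6241) - 4753/7046) + 29451) - 15367 = ((9732/6241 - 4753/7046) + 29451) - 15367 = (38908199/43974086 + 29451) - 15367 = 1295119714985/43974086 - 15367 = 619369935423/43974086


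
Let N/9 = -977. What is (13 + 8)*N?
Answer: -184653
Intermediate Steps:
N = -8793 (N = 9*(-977) = -8793)
(13 + 8)*N = (13 + 8)*(-8793) = 21*(-8793) = -184653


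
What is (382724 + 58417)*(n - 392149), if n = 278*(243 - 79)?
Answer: -152880501537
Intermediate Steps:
n = 45592 (n = 278*164 = 45592)
(382724 + 58417)*(n - 392149) = (382724 + 58417)*(45592 - 392149) = 441141*(-346557) = -152880501537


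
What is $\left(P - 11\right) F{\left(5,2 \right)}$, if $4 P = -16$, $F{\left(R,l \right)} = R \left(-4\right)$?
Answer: $300$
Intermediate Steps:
$F{\left(R,l \right)} = - 4 R$
$P = -4$ ($P = \frac{1}{4} \left(-16\right) = -4$)
$\left(P - 11\right) F{\left(5,2 \right)} = \left(-4 - 11\right) \left(\left(-4\right) 5\right) = \left(-15\right) \left(-20\right) = 300$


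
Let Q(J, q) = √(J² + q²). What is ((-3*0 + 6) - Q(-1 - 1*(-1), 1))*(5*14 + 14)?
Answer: 420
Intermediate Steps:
((-3*0 + 6) - Q(-1 - 1*(-1), 1))*(5*14 + 14) = ((-3*0 + 6) - √((-1 - 1*(-1))² + 1²))*(5*14 + 14) = ((0 + 6) - √((-1 + 1)² + 1))*(70 + 14) = (6 - √(0² + 1))*84 = (6 - √(0 + 1))*84 = (6 - √1)*84 = (6 - 1*1)*84 = (6 - 1)*84 = 5*84 = 420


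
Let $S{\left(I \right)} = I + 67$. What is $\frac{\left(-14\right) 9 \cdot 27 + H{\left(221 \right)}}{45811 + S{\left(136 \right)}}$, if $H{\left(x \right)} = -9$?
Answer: $- \frac{1137}{15338} \approx -0.07413$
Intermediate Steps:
$S{\left(I \right)} = 67 + I$
$\frac{\left(-14\right) 9 \cdot 27 + H{\left(221 \right)}}{45811 + S{\left(136 \right)}} = \frac{\left(-14\right) 9 \cdot 27 - 9}{45811 + \left(67 + 136\right)} = \frac{\left(-126\right) 27 - 9}{45811 + 203} = \frac{-3402 - 9}{46014} = \left(-3411\right) \frac{1}{46014} = - \frac{1137}{15338}$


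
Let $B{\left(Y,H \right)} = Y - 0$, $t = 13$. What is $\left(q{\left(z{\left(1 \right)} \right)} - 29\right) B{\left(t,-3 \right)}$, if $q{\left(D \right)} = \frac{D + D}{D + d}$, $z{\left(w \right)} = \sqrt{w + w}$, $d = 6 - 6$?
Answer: $-351$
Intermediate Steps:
$d = 0$ ($d = 6 - 6 = 0$)
$z{\left(w \right)} = \sqrt{2} \sqrt{w}$ ($z{\left(w \right)} = \sqrt{2 w} = \sqrt{2} \sqrt{w}$)
$B{\left(Y,H \right)} = Y$ ($B{\left(Y,H \right)} = Y + 0 = Y$)
$q{\left(D \right)} = 2$ ($q{\left(D \right)} = \frac{D + D}{D + 0} = \frac{2 D}{D} = 2$)
$\left(q{\left(z{\left(1 \right)} \right)} - 29\right) B{\left(t,-3 \right)} = \left(2 - 29\right) 13 = \left(-27\right) 13 = -351$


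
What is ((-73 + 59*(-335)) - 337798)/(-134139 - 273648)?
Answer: 119212/135929 ≈ 0.87702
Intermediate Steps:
((-73 + 59*(-335)) - 337798)/(-134139 - 273648) = ((-73 - 19765) - 337798)/(-407787) = (-19838 - 337798)*(-1/407787) = -357636*(-1/407787) = 119212/135929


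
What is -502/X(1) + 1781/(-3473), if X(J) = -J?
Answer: 1741665/3473 ≈ 501.49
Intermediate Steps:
-502/X(1) + 1781/(-3473) = -502/((-1*1)) + 1781/(-3473) = -502/(-1) + 1781*(-1/3473) = -502*(-1) - 1781/3473 = 502 - 1781/3473 = 1741665/3473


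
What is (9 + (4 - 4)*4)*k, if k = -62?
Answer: -558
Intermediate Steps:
(9 + (4 - 4)*4)*k = (9 + (4 - 4)*4)*(-62) = (9 + 0*4)*(-62) = (9 + 0)*(-62) = 9*(-62) = -558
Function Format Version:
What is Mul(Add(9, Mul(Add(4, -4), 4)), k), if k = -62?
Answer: -558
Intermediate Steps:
Mul(Add(9, Mul(Add(4, -4), 4)), k) = Mul(Add(9, Mul(Add(4, -4), 4)), -62) = Mul(Add(9, Mul(0, 4)), -62) = Mul(Add(9, 0), -62) = Mul(9, -62) = -558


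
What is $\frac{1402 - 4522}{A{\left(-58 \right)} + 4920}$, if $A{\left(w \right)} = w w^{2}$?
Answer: $\frac{195}{11887} \approx 0.016404$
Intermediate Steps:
$A{\left(w \right)} = w^{3}$
$\frac{1402 - 4522}{A{\left(-58 \right)} + 4920} = \frac{1402 - 4522}{\left(-58\right)^{3} + 4920} = - \frac{3120}{-195112 + 4920} = - \frac{3120}{-190192} = \left(-3120\right) \left(- \frac{1}{190192}\right) = \frac{195}{11887}$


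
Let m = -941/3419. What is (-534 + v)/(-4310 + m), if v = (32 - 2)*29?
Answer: -382928/4912277 ≈ -0.077953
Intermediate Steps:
m = -941/3419 (m = -941*1/3419 = -941/3419 ≈ -0.27523)
v = 870 (v = 30*29 = 870)
(-534 + v)/(-4310 + m) = (-534 + 870)/(-4310 - 941/3419) = 336/(-14736831/3419) = 336*(-3419/14736831) = -382928/4912277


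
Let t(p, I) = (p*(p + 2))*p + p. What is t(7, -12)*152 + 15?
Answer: 68111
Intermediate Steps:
t(p, I) = p + p²*(2 + p) (t(p, I) = (p*(2 + p))*p + p = p²*(2 + p) + p = p + p²*(2 + p))
t(7, -12)*152 + 15 = (7*(1 + 7² + 2*7))*152 + 15 = (7*(1 + 49 + 14))*152 + 15 = (7*64)*152 + 15 = 448*152 + 15 = 68096 + 15 = 68111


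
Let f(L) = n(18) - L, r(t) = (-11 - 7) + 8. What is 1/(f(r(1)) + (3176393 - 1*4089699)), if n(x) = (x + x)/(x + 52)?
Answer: -35/31965342 ≈ -1.0949e-6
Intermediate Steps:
n(x) = 2*x/(52 + x) (n(x) = (2*x)/(52 + x) = 2*x/(52 + x))
r(t) = -10 (r(t) = -18 + 8 = -10)
f(L) = 18/35 - L (f(L) = 2*18/(52 + 18) - L = 2*18/70 - L = 2*18*(1/70) - L = 18/35 - L)
1/(f(r(1)) + (3176393 - 1*4089699)) = 1/((18/35 - 1*(-10)) + (3176393 - 1*4089699)) = 1/((18/35 + 10) + (3176393 - 4089699)) = 1/(368/35 - 913306) = 1/(-31965342/35) = -35/31965342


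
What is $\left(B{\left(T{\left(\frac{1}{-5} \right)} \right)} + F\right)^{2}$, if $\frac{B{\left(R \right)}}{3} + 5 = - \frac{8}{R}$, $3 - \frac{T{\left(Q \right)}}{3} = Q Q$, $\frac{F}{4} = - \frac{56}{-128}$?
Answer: $\frac{5574321}{21904} \approx 254.49$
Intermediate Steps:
$F = \frac{7}{4}$ ($F = 4 \left(- \frac{56}{-128}\right) = 4 \left(\left(-56\right) \left(- \frac{1}{128}\right)\right) = 4 \cdot \frac{7}{16} = \frac{7}{4} \approx 1.75$)
$T{\left(Q \right)} = 9 - 3 Q^{2}$ ($T{\left(Q \right)} = 9 - 3 Q Q = 9 - 3 Q^{2}$)
$B{\left(R \right)} = -15 - \frac{24}{R}$ ($B{\left(R \right)} = -15 + 3 \left(- \frac{8}{R}\right) = -15 - \frac{24}{R}$)
$\left(B{\left(T{\left(\frac{1}{-5} \right)} \right)} + F\right)^{2} = \left(\left(-15 - \frac{24}{9 - 3 \left(\frac{1}{-5}\right)^{2}}\right) + \frac{7}{4}\right)^{2} = \left(\left(-15 - \frac{24}{9 - 3 \left(- \frac{1}{5}\right)^{2}}\right) + \frac{7}{4}\right)^{2} = \left(\left(-15 - \frac{24}{9 - \frac{3}{25}}\right) + \frac{7}{4}\right)^{2} = \left(\left(-15 - \frac{24}{\frac{222}{25}}\right) + \frac{7}{4}\right)^{2} = \left(\left(-15 - \frac{100}{37}\right) + \frac{7}{4}\right)^{2} = \left(- \frac{655}{37} + \frac{7}{4}\right)^{2} = \left(- \frac{2361}{148}\right)^{2} = \frac{5574321}{21904}$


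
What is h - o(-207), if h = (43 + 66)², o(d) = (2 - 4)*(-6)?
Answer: 11869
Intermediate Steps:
o(d) = 12 (o(d) = -2*(-6) = 12)
h = 11881 (h = 109² = 11881)
h - o(-207) = 11881 - 1*12 = 11881 - 12 = 11869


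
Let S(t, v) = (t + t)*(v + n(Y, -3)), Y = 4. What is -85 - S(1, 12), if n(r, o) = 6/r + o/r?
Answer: -221/2 ≈ -110.50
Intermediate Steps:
S(t, v) = 2*t*(3/4 + v) (S(t, v) = (t + t)*(v + (6 - 3)/4) = (2*t)*(v + (1/4)*3) = (2*t)*(v + 3/4) = (2*t)*(3/4 + v) = 2*t*(3/4 + v))
-85 - S(1, 12) = -85 - (3 + 4*12)/2 = -85 - (3 + 48)/2 = -85 - 51/2 = -221/2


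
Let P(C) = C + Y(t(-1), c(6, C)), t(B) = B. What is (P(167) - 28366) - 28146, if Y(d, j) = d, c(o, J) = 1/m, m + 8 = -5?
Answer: -56346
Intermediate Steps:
m = -13 (m = -8 - 5 = -13)
c(o, J) = -1/13 (c(o, J) = 1/(-13) = 1*(-1/13) = -1/13)
P(C) = -1 + C (P(C) = C - 1 = -1 + C)
(P(167) - 28366) - 28146 = ((-1 + 167) - 28366) - 28146 = (166 - 28366) - 28146 = -28200 - 28146 = -56346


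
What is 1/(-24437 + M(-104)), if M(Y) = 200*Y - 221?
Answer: -1/45458 ≈ -2.1998e-5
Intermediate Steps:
M(Y) = -221 + 200*Y
1/(-24437 + M(-104)) = 1/(-24437 + (-221 + 200*(-104))) = 1/(-24437 + (-221 - 20800)) = 1/(-24437 - 21021) = 1/(-45458) = -1/45458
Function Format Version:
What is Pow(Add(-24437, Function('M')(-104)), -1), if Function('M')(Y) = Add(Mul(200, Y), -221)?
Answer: Rational(-1, 45458) ≈ -2.1998e-5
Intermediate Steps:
Function('M')(Y) = Add(-221, Mul(200, Y))
Pow(Add(-24437, Function('M')(-104)), -1) = Pow(Add(-24437, Add(-221, Mul(200, -104))), -1) = Pow(Add(-24437, Add(-221, -20800)), -1) = Pow(Add(-24437, -21021), -1) = Pow(-45458, -1) = Rational(-1, 45458)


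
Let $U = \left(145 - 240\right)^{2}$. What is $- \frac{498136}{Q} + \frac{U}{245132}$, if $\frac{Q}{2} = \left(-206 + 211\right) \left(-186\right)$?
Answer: $\frac{30531465113}{113986380} \approx 267.85$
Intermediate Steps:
$Q = -1860$ ($Q = 2 \left(-206 + 211\right) \left(-186\right) = 2 \cdot 5 \left(-186\right) = 2 \left(-930\right) = -1860$)
$U = 9025$ ($U = \left(-95\right)^{2} = 9025$)
$- \frac{498136}{Q} + \frac{U}{245132} = - \frac{498136}{-1860} + \frac{9025}{245132} = \left(-498136\right) \left(- \frac{1}{1860}\right) + 9025 \cdot \frac{1}{245132} = \frac{124534}{465} + \frac{9025}{245132} = \frac{30531465113}{113986380}$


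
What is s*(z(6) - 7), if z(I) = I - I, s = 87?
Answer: -609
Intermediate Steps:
z(I) = 0
s*(z(6) - 7) = 87*(0 - 7) = 87*(-7) = -609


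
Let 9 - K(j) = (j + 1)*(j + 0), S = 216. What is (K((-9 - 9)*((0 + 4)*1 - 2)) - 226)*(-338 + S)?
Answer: 180194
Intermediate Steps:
K(j) = 9 - j*(1 + j) (K(j) = 9 - (j + 1)*(j + 0) = 9 - (1 + j)*j = 9 - j*(1 + j))
(K((-9 - 9)*((0 + 4)*1 - 2)) - 226)*(-338 + S) = ((9 - (-9 - 9)*((0 + 4)*1 - 2) - ((-9 - 9)*((0 + 4)*1 - 2))²) - 226)*(-338 + 216) = ((9 - (-18)*(4*1 - 2) - (-18*(4*1 - 2))²) - 226)*(-122) = ((9 - (-18)*(4 - 2) - (-18*(4 - 2))²) - 226)*(-122) = ((9 - (-18)*2 - (-18*2)²) - 226)*(-122) = ((9 - 1*(-36) - 1*(-36)²) - 226)*(-122) = ((9 + 36 - 1*1296) - 226)*(-122) = ((9 + 36 - 1296) - 226)*(-122) = (-1251 - 226)*(-122) = -1477*(-122) = 180194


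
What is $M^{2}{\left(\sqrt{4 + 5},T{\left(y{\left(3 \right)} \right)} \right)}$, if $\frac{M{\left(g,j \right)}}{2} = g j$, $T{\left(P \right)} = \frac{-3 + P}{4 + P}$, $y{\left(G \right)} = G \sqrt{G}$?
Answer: $\frac{102384}{121} - \frac{58968 \sqrt{3}}{121} \approx 2.0531$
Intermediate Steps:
$y{\left(G \right)} = G^{\frac{3}{2}}$
$T{\left(P \right)} = \frac{-3 + P}{4 + P}$
$M{\left(g,j \right)} = 2 g j$
$M^{2}{\left(\sqrt{4 + 5},T{\left(y{\left(3 \right)} \right)} \right)} = \left(2 \sqrt{4 + 5} \frac{-3 + 3^{\frac{3}{2}}}{4 + 3^{\frac{3}{2}}}\right)^{2} = \left(2 \sqrt{9} \frac{-3 + 3 \sqrt{3}}{4 + 3 \sqrt{3}}\right)^{2} = \left(2 \cdot 3 \frac{-3 + 3 \sqrt{3}}{4 + 3 \sqrt{3}}\right)^{2} = \left(\frac{6 \left(-3 + 3 \sqrt{3}\right)}{4 + 3 \sqrt{3}}\right)^{2} = \frac{36 \left(-3 + 3 \sqrt{3}\right)^{2}}{\left(4 + 3 \sqrt{3}\right)^{2}}$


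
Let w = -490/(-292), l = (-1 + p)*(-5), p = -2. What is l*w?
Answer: 3675/146 ≈ 25.171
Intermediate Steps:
l = 15 (l = (-1 - 2)*(-5) = -3*(-5) = 15)
w = 245/146 (w = -490*(-1/292) = 245/146 ≈ 1.6781)
l*w = 15*(245/146) = 3675/146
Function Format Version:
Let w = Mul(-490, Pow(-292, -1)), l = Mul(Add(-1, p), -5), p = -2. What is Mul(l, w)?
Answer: Rational(3675, 146) ≈ 25.171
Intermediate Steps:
l = 15 (l = Mul(Add(-1, -2), -5) = Mul(-3, -5) = 15)
w = Rational(245, 146) (w = Mul(-490, Rational(-1, 292)) = Rational(245, 146) ≈ 1.6781)
Mul(l, w) = Mul(15, Rational(245, 146)) = Rational(3675, 146)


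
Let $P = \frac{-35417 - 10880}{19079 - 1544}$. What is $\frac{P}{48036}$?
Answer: $- \frac{46297}{842311260} \approx -5.4964 \cdot 10^{-5}$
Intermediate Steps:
$P = - \frac{46297}{17535} \approx -2.6403$
$\frac{P}{48036} = - \frac{46297}{17535 \cdot 48036} = \left(- \frac{46297}{17535}\right) \frac{1}{48036} = - \frac{46297}{842311260}$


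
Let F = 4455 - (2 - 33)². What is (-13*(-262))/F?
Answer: 1703/1747 ≈ 0.97481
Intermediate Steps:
F = 3494 (F = 4455 - 1*(-31)² = 4455 - 1*961 = 4455 - 961 = 3494)
(-13*(-262))/F = -13*(-262)/3494 = 3406*(1/3494) = 1703/1747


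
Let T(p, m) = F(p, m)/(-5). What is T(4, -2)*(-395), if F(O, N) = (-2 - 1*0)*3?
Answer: -474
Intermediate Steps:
F(O, N) = -6 (F(O, N) = (-2 + 0)*3 = -2*3 = -6)
T(p, m) = 6/5 (T(p, m) = -6/(-5) = -6*(-⅕) = 6/5)
T(4, -2)*(-395) = (6/5)*(-395) = -474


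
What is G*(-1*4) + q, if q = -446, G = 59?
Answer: -682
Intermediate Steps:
G*(-1*4) + q = 59*(-1*4) - 446 = 59*(-4) - 446 = -236 - 446 = -682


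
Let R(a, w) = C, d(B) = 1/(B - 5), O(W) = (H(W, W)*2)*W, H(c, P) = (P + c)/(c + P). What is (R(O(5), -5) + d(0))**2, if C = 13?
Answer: 4096/25 ≈ 163.84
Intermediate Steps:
H(c, P) = 1 (H(c, P) = (P + c)/(P + c) = 1)
O(W) = 2*W (O(W) = (1*2)*W = 2*W)
d(B) = 1/(-5 + B)
R(a, w) = 13
(R(O(5), -5) + d(0))**2 = (13 + 1/(-5 + 0))**2 = (13 + 1/(-5))**2 = (13 - 1/5)**2 = (64/5)**2 = 4096/25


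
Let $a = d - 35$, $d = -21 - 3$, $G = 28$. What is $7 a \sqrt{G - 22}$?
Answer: $- 413 \sqrt{6} \approx -1011.6$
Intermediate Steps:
$d = -24$
$a = -59$ ($a = -24 - 35 = -59$)
$7 a \sqrt{G - 22} = 7 \left(-59\right) \sqrt{28 - 22} = - 413 \sqrt{6}$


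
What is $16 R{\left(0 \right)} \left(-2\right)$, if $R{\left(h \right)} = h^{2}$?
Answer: $0$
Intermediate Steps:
$16 R{\left(0 \right)} \left(-2\right) = 16 \cdot 0^{2} \left(-2\right) = 16 \cdot 0 \left(-2\right) = 0 \left(-2\right) = 0$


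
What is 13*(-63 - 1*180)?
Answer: -3159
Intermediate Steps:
13*(-63 - 1*180) = 13*(-63 - 180) = 13*(-243) = -3159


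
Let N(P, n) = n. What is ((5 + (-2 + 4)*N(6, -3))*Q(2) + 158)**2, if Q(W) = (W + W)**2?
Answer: 20164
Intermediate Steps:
Q(W) = 4*W**2 (Q(W) = (2*W)**2 = 4*W**2)
((5 + (-2 + 4)*N(6, -3))*Q(2) + 158)**2 = ((5 + (-2 + 4)*(-3))*(4*2**2) + 158)**2 = ((5 + 2*(-3))*(4*4) + 158)**2 = ((5 - 6)*16 + 158)**2 = (-1*16 + 158)**2 = (-16 + 158)**2 = 142**2 = 20164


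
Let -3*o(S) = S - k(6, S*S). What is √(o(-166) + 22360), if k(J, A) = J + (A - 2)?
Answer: √31602 ≈ 177.77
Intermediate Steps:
k(J, A) = -2 + A + J (k(J, A) = J + (-2 + A) = -2 + A + J)
o(S) = 4/3 - S/3 + S²/3 (o(S) = -(S - (-2 + S*S + 6))/3 = -(S - (-2 + S² + 6))/3 = -(S - (4 + S²))/3 = -(S + (-4 - S²))/3 = -(-4 + S - S²)/3 = 4/3 - S/3 + S²/3)
√(o(-166) + 22360) = √((4/3 - ⅓*(-166) + (⅓)*(-166)²) + 22360) = √((4/3 + 166/3 + (⅓)*27556) + 22360) = √((4/3 + 166/3 + 27556/3) + 22360) = √(9242 + 22360) = √31602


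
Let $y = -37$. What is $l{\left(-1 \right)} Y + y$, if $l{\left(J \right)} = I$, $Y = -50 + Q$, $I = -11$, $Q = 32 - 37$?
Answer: $568$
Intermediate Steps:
$Q = -5$ ($Q = 32 - 37 = -5$)
$Y = -55$ ($Y = -50 - 5 = -55$)
$l{\left(J \right)} = -11$
$l{\left(-1 \right)} Y + y = \left(-11\right) \left(-55\right) - 37 = 605 - 37 = 568$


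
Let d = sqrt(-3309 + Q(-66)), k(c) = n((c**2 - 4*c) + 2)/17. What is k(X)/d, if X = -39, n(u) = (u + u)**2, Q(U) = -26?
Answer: -490268*I*sqrt(3335)/2465 ≈ -11486.0*I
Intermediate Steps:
n(u) = 4*u**2 (n(u) = (2*u)**2 = 4*u**2)
k(c) = 4*(2 + c**2 - 4*c)**2/17 (k(c) = (4*((c**2 - 4*c) + 2)**2)/17 = (4*(2 + c**2 - 4*c)**2)*(1/17) = 4*(2 + c**2 - 4*c)**2/17)
d = I*sqrt(3335) (d = sqrt(-3309 - 26) = sqrt(-3335) = I*sqrt(3335) ≈ 57.749*I)
k(X)/d = (4*(2 + (-39)**2 - 4*(-39))**2/17)/((I*sqrt(3335))) = (4*(2 + 1521 + 156)**2/17)*(-I*sqrt(3335)/3335) = ((4/17)*1679**2)*(-I*sqrt(3335)/3335) = ((4/17)*2819041)*(-I*sqrt(3335)/3335) = 11276164*(-I*sqrt(3335)/3335)/17 = -490268*I*sqrt(3335)/2465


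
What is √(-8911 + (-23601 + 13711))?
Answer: 3*I*√2089 ≈ 137.12*I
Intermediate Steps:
√(-8911 + (-23601 + 13711)) = √(-8911 - 9890) = √(-18801) = 3*I*√2089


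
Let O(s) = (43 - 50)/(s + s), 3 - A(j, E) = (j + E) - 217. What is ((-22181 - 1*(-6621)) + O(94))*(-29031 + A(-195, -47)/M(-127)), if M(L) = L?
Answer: 10786700358513/23876 ≈ 4.5178e+8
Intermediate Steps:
A(j, E) = 220 - E - j (A(j, E) = 3 - ((j + E) - 217) = 3 - ((E + j) - 217) = 3 - (-217 + E + j) = 3 + (217 - E - j) = 220 - E - j)
O(s) = -7/(2*s) (O(s) = -7*1/(2*s) = -7/(2*s))
((-22181 - 1*(-6621)) + O(94))*(-29031 + A(-195, -47)/M(-127)) = ((-22181 - 1*(-6621)) - 7/2/94)*(-29031 + (220 - 1*(-47) - 1*(-195))/(-127)) = ((-22181 + 6621) - 7/2*1/94)*(-29031 + (220 + 47 + 195)*(-1/127)) = (-15560 - 7/188)*(-29031 + 462*(-1/127)) = -2925287*(-29031 - 462/127)/188 = -2925287/188*(-3687399/127) = 10786700358513/23876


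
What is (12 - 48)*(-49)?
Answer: 1764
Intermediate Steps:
(12 - 48)*(-49) = -36*(-49) = 1764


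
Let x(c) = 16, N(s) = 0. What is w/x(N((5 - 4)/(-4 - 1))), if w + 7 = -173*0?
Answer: -7/16 ≈ -0.43750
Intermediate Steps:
w = -7 (w = -7 - 173*0 = -7 + 0 = -7)
w/x(N((5 - 4)/(-4 - 1))) = -7/16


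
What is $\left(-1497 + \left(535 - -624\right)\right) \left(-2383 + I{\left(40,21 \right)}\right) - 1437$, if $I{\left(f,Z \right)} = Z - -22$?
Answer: $789483$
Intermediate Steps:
$I{\left(f,Z \right)} = 22 + Z$ ($I{\left(f,Z \right)} = Z + 22 = 22 + Z$)
$\left(-1497 + \left(535 - -624\right)\right) \left(-2383 + I{\left(40,21 \right)}\right) - 1437 = \left(-1497 + \left(535 - -624\right)\right) \left(-2383 + \left(22 + 21\right)\right) - 1437 = \left(-1497 + \left(535 + 624\right)\right) \left(-2383 + 43\right) - 1437 = \left(-1497 + 1159\right) \left(-2340\right) - 1437 = \left(-338\right) \left(-2340\right) - 1437 = 790920 - 1437 = 789483$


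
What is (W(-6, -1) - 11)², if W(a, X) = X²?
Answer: 100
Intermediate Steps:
(W(-6, -1) - 11)² = ((-1)² - 11)² = (1 - 11)² = (-10)² = 100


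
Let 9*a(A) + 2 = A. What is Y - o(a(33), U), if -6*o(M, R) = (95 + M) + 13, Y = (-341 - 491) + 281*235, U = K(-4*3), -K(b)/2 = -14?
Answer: 3521965/54 ≈ 65222.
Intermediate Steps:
K(b) = 28 (K(b) = -2*(-14) = 28)
a(A) = -2/9 + A/9
U = 28
Y = 65203 (Y = -832 + 66035 = 65203)
o(M, R) = -18 - M/6 (o(M, R) = -((95 + M) + 13)/6 = -(108 + M)/6 = -18 - M/6)
Y - o(a(33), U) = 65203 - (-18 - (-2/9 + (⅑)*33)/6) = 65203 - (-18 - (-2/9 + 11/3)/6) = 65203 - (-18 - ⅙*31/9) = 65203 - (-18 - 31/54) = 65203 - 1*(-1003/54) = 65203 + 1003/54 = 3521965/54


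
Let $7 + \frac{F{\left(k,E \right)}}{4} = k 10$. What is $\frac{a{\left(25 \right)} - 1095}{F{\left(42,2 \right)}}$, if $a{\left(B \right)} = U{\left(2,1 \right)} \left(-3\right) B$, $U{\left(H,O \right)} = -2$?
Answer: $- \frac{135}{236} \approx -0.57203$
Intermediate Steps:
$F{\left(k,E \right)} = -28 + 40 k$ ($F{\left(k,E \right)} = -28 + 4 k 10 = -28 + 4 \cdot 10 k = -28 + 40 k$)
$a{\left(B \right)} = 6 B$ ($a{\left(B \right)} = \left(-2\right) \left(-3\right) B = 6 B$)
$\frac{a{\left(25 \right)} - 1095}{F{\left(42,2 \right)}} = \frac{6 \cdot 25 - 1095}{-28 + 40 \cdot 42} = \frac{150 - 1095}{-28 + 1680} = - \frac{945}{1652} = \left(-945\right) \frac{1}{1652} = - \frac{135}{236}$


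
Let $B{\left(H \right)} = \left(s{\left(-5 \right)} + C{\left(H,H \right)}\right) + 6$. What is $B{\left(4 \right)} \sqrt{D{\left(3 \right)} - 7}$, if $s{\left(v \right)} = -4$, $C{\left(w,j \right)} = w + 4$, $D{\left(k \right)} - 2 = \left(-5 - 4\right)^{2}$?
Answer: $20 \sqrt{19} \approx 87.178$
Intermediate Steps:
$D{\left(k \right)} = 83$ ($D{\left(k \right)} = 2 + \left(-5 - 4\right)^{2} = 2 + \left(-9\right)^{2} = 2 + 81 = 83$)
$C{\left(w,j \right)} = 4 + w$
$B{\left(H \right)} = 6 + H$ ($B{\left(H \right)} = \left(-4 + \left(4 + H\right)\right) + 6 = H + 6 = 6 + H$)
$B{\left(4 \right)} \sqrt{D{\left(3 \right)} - 7} = \left(6 + 4\right) \sqrt{83 - 7} = 10 \sqrt{76} = 10 \cdot 2 \sqrt{19} = 20 \sqrt{19}$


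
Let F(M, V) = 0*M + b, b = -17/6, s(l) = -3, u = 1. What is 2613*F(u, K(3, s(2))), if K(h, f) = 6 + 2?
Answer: -14807/2 ≈ -7403.5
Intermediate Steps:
b = -17/6 (b = -17*⅙ = -17/6 ≈ -2.8333)
K(h, f) = 8
F(M, V) = -17/6 (F(M, V) = 0*M - 17/6 = 0 - 17/6 = -17/6)
2613*F(u, K(3, s(2))) = 2613*(-17/6) = -14807/2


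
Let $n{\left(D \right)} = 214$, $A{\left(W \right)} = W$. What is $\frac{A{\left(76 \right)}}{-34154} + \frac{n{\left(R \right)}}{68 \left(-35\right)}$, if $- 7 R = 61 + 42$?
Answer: $- \frac{1872459}{20321630} \approx -0.092141$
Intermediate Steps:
$R = - \frac{103}{7}$ ($R = - \frac{61 + 42}{7} = \left(- \frac{1}{7}\right) 103 = - \frac{103}{7} \approx -14.714$)
$\frac{A{\left(76 \right)}}{-34154} + \frac{n{\left(R \right)}}{68 \left(-35\right)} = \frac{76}{-34154} + \frac{214}{68 \left(-35\right)} = 76 \left(- \frac{1}{34154}\right) + \frac{214}{-2380} = - \frac{38}{17077} + 214 \left(- \frac{1}{2380}\right) = - \frac{38}{17077} - \frac{107}{1190} = - \frac{1872459}{20321630}$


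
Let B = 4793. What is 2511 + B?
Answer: 7304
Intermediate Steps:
2511 + B = 2511 + 4793 = 7304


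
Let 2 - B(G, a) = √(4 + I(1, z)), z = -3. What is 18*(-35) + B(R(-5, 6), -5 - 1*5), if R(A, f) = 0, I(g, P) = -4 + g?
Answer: -629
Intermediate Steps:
B(G, a) = 1 (B(G, a) = 2 - √(4 + (-4 + 1)) = 2 - √(4 - 3) = 2 - √1 = 2 - 1*1 = 2 - 1 = 1)
18*(-35) + B(R(-5, 6), -5 - 1*5) = 18*(-35) + 1 = -630 + 1 = -629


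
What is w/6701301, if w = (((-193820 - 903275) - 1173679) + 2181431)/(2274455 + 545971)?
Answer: -3309/700019391638 ≈ -4.7270e-9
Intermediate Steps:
w = -29781/940142 (w = ((-1097095 - 1173679) + 2181431)/2820426 = (-2270774 + 2181431)*(1/2820426) = -89343*1/2820426 = -29781/940142 ≈ -0.031677)
w/6701301 = -29781/940142/6701301 = -29781/940142*1/6701301 = -3309/700019391638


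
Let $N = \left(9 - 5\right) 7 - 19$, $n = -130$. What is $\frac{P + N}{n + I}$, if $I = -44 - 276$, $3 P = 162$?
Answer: $- \frac{7}{50} \approx -0.14$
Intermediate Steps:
$P = 54$ ($P = \frac{1}{3} \cdot 162 = 54$)
$N = 9$ ($N = \left(9 - 5\right) 7 - 19 = 4 \cdot 7 - 19 = 28 - 19 = 9$)
$I = -320$
$\frac{P + N}{n + I} = \frac{54 + 9}{-130 - 320} = \frac{63}{-450} = 63 \left(- \frac{1}{450}\right) = - \frac{7}{50}$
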